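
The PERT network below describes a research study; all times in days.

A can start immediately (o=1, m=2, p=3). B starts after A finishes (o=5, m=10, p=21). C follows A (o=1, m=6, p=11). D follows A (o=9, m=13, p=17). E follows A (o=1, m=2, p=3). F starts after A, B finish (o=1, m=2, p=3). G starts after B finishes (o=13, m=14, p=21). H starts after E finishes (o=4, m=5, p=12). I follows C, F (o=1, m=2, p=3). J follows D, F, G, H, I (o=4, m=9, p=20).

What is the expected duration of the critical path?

te_A = (1 + 4·2 + 3)/6 = 12/6 = 2
te_B = (5 + 4·10 + 21)/6 = 66/6 = 11
te_C = (1 + 4·6 + 11)/6 = 36/6 = 6
te_D = (9 + 4·13 + 17)/6 = 78/6 = 13
te_E = (1 + 4·2 + 3)/6 = 12/6 = 2
te_F = (1 + 4·2 + 3)/6 = 12/6 = 2
te_G = (13 + 4·14 + 21)/6 = 90/6 = 15
te_H = (4 + 4·5 + 12)/6 = 36/6 = 6
te_I = (1 + 4·2 + 3)/6 = 12/6 = 2
te_J = (4 + 4·9 + 20)/6 = 60/6 = 10

Forward pass:
ES_A = 0; EF_A = 2
ES_B = 2; EF_B = 2+11 = 13
ES_C = 2; EF_C = 2+6 = 8
ES_D = 2; EF_D = 2+13 = 15
ES_E = 2; EF_E = 2+2 = 4
ES_F = max(EF_A=2, EF_B=13) = 13; EF_F = 13+2 = 15
ES_G = 13; EF_G = 13+15 = 28
ES_H = 4; EF_H = 4+6 = 10
ES_I = max(EF_C=8, EF_F=15) = 15; EF_I = 15+2 = 17
ES_J = max(EF_D=15, EF_F=15, EF_G=28, EF_H=10, EF_I=17) = 28; EF_J = 28+10 = 38
Expected project duration μ = 38 days. Critical path: A → B → G → J.

38 days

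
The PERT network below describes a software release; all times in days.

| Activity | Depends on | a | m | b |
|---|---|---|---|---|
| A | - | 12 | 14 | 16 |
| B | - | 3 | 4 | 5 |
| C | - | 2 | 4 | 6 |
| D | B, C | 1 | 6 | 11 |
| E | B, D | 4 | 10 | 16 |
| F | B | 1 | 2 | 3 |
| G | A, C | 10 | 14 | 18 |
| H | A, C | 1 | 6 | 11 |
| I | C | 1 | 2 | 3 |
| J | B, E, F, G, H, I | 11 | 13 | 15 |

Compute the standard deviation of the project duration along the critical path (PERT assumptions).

1.63 days

te_A = (12 + 4·14 + 16)/6 = 84/6 = 14; σ²_A = ((16−12)/6)² = 0.444
te_B = (3 + 4·4 + 5)/6 = 24/6 = 4; σ²_B = ((5−3)/6)² = 0.111
te_C = (2 + 4·4 + 6)/6 = 24/6 = 4; σ²_C = ((6−2)/6)² = 0.444
te_D = (1 + 4·6 + 11)/6 = 36/6 = 6; σ²_D = ((11−1)/6)² = 2.778
te_E = (4 + 4·10 + 16)/6 = 60/6 = 10; σ²_E = ((16−4)/6)² = 4.000
te_F = (1 + 4·2 + 3)/6 = 12/6 = 2; σ²_F = ((3−1)/6)² = 0.111
te_G = (10 + 4·14 + 18)/6 = 84/6 = 14; σ²_G = ((18−10)/6)² = 1.778
te_H = (1 + 4·6 + 11)/6 = 36/6 = 6; σ²_H = ((11−1)/6)² = 2.778
te_I = (1 + 4·2 + 3)/6 = 12/6 = 2; σ²_I = ((3−1)/6)² = 0.111
te_J = (11 + 4·13 + 15)/6 = 78/6 = 13; σ²_J = ((15−11)/6)² = 0.444

Forward pass:
ES_A = 0; EF_A = 14
ES_B = 0; EF_B = 4
ES_C = 0; EF_C = 4
ES_D = max(EF_B=4, EF_C=4) = 4; EF_D = 4+6 = 10
ES_E = max(EF_B=4, EF_D=10) = 10; EF_E = 10+10 = 20
ES_F = 4; EF_F = 4+2 = 6
ES_G = max(EF_A=14, EF_C=4) = 14; EF_G = 14+14 = 28
ES_H = max(EF_A=14, EF_C=4) = 14; EF_H = 14+6 = 20
ES_I = 4; EF_I = 4+2 = 6
ES_J = max(EF_B=4, EF_E=20, EF_F=6, EF_G=28, EF_H=20, EF_I=6) = 28; EF_J = 28+13 = 41
Expected project duration μ = 41 days. Critical path: A → G → J.

Variance along critical path = 0.444 + 1.778 + 0.444 = 2.667
σ = √2.667 = 1.633 days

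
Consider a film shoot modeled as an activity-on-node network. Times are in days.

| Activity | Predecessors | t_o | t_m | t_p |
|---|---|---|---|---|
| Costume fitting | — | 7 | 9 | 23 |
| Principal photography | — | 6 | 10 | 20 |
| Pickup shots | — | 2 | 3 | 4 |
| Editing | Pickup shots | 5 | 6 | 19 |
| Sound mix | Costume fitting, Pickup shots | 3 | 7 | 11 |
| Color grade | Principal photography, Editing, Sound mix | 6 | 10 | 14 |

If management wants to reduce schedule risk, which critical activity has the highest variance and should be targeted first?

Costume fitting

te_Costume fitting = (7 + 4·9 + 23)/6 = 66/6 = 11; σ²_Costume fitting = ((23−7)/6)² = 7.111
te_Principal photography = (6 + 4·10 + 20)/6 = 66/6 = 11; σ²_Principal photography = ((20−6)/6)² = 5.444
te_Pickup shots = (2 + 4·3 + 4)/6 = 18/6 = 3; σ²_Pickup shots = ((4−2)/6)² = 0.111
te_Editing = (5 + 4·6 + 19)/6 = 48/6 = 8; σ²_Editing = ((19−5)/6)² = 5.444
te_Sound mix = (3 + 4·7 + 11)/6 = 42/6 = 7; σ²_Sound mix = ((11−3)/6)² = 1.778
te_Color grade = (6 + 4·10 + 14)/6 = 60/6 = 10; σ²_Color grade = ((14−6)/6)² = 1.778

Forward pass:
ES_Costume fitting = 0; EF_Costume fitting = 11
ES_Principal photography = 0; EF_Principal photography = 11
ES_Pickup shots = 0; EF_Pickup shots = 3
ES_Editing = 3; EF_Editing = 3+8 = 11
ES_Sound mix = max(EF_Costume fitting=11, EF_Pickup shots=3) = 11; EF_Sound mix = 11+7 = 18
ES_Color grade = max(EF_Principal photography=11, EF_Editing=11, EF_Sound mix=18) = 18; EF_Color grade = 18+10 = 28
Expected project duration μ = 28 days. Critical path: Costume fitting → Sound mix → Color grade.

Variances on critical path: σ²_Costume fitting=7.111, σ²_Sound mix=1.778, σ²_Color grade=1.778.
Largest is σ²_Costume fitting = 7.111.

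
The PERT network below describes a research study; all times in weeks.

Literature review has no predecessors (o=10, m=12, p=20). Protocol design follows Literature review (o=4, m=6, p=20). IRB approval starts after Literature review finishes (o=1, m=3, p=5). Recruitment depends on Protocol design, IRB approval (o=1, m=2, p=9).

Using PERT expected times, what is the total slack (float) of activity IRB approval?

5 weeks

te_Literature review = (10 + 4·12 + 20)/6 = 78/6 = 13
te_Protocol design = (4 + 4·6 + 20)/6 = 48/6 = 8
te_IRB approval = (1 + 4·3 + 5)/6 = 18/6 = 3
te_Recruitment = (1 + 4·2 + 9)/6 = 18/6 = 3

Forward pass:
ES_Literature review = 0; EF_Literature review = 13
ES_Protocol design = 13; EF_Protocol design = 13+8 = 21
ES_IRB approval = 13; EF_IRB approval = 13+3 = 16
ES_Recruitment = max(EF_Protocol design=21, EF_IRB approval=16) = 21; EF_Recruitment = 21+3 = 24
Expected project duration μ = 24 weeks. Critical path: Literature review → Protocol design → Recruitment.

Backward pass:
LF_Recruitment = 24; LS_Recruitment = 24−3 = 21
LF_IRB approval = LS_Recruitment = 21; LS_IRB approval = 21−3 = 18
LF_Protocol design = LS_Recruitment = 21; LS_Protocol design = 21−8 = 13
LF_Literature review = min(LS_Protocol design=13, LS_IRB approval=18) = 13; LS_Literature review = 13−13 = 0
Slack_IRB approval = LS_IRB approval − ES_IRB approval = 18 − 13 = 5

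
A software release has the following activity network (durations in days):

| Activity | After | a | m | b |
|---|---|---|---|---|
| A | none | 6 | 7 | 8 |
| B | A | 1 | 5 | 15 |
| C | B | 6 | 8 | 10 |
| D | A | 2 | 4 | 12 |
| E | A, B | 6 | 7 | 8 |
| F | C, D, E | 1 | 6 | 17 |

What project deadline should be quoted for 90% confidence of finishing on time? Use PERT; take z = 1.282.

te_A = (6 + 4·7 + 8)/6 = 42/6 = 7; σ²_A = ((8−6)/6)² = 0.111
te_B = (1 + 4·5 + 15)/6 = 36/6 = 6; σ²_B = ((15−1)/6)² = 5.444
te_C = (6 + 4·8 + 10)/6 = 48/6 = 8; σ²_C = ((10−6)/6)² = 0.444
te_D = (2 + 4·4 + 12)/6 = 30/6 = 5; σ²_D = ((12−2)/6)² = 2.778
te_E = (6 + 4·7 + 8)/6 = 42/6 = 7; σ²_E = ((8−6)/6)² = 0.111
te_F = (1 + 4·6 + 17)/6 = 42/6 = 7; σ²_F = ((17−1)/6)² = 7.111

Forward pass:
ES_A = 0; EF_A = 7
ES_B = 7; EF_B = 7+6 = 13
ES_C = 13; EF_C = 13+8 = 21
ES_D = 7; EF_D = 7+5 = 12
ES_E = max(EF_A=7, EF_B=13) = 13; EF_E = 13+7 = 20
ES_F = max(EF_C=21, EF_D=12, EF_E=20) = 21; EF_F = 21+7 = 28
Expected project duration μ = 28 days. Critical path: A → B → C → F.

Variance along critical path = 0.111 + 5.444 + 0.444 + 7.111 = 13.111; σ = 3.621 days.
D = μ + z·σ = 28 + 1.282·3.621 = 32.6 days

32.6 days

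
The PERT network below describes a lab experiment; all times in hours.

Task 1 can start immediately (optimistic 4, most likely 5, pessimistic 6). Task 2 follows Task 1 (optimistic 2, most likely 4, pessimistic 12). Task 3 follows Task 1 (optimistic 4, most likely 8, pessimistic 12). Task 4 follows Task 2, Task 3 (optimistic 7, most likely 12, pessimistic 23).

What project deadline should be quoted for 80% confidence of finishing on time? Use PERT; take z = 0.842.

te_Task 1 = (4 + 4·5 + 6)/6 = 30/6 = 5; σ²_Task 1 = ((6−4)/6)² = 0.111
te_Task 2 = (2 + 4·4 + 12)/6 = 30/6 = 5; σ²_Task 2 = ((12−2)/6)² = 2.778
te_Task 3 = (4 + 4·8 + 12)/6 = 48/6 = 8; σ²_Task 3 = ((12−4)/6)² = 1.778
te_Task 4 = (7 + 4·12 + 23)/6 = 78/6 = 13; σ²_Task 4 = ((23−7)/6)² = 7.111

Forward pass:
ES_Task 1 = 0; EF_Task 1 = 5
ES_Task 2 = 5; EF_Task 2 = 5+5 = 10
ES_Task 3 = 5; EF_Task 3 = 5+8 = 13
ES_Task 4 = max(EF_Task 2=10, EF_Task 3=13) = 13; EF_Task 4 = 13+13 = 26
Expected project duration μ = 26 hours. Critical path: Task 1 → Task 3 → Task 4.

Variance along critical path = 0.111 + 1.778 + 7.111 = 9.000; σ = 3.000 hours.
D = μ + z·σ = 26 + 0.842·3.000 = 28.5 hours

28.5 hours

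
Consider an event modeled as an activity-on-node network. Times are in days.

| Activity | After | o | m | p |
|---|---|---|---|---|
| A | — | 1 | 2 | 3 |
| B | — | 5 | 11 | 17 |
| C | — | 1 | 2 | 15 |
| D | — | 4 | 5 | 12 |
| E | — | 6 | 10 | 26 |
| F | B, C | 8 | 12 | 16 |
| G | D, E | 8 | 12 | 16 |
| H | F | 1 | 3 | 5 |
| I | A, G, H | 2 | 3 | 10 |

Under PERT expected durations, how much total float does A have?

te_A = (1 + 4·2 + 3)/6 = 12/6 = 2
te_B = (5 + 4·11 + 17)/6 = 66/6 = 11
te_C = (1 + 4·2 + 15)/6 = 24/6 = 4
te_D = (4 + 4·5 + 12)/6 = 36/6 = 6
te_E = (6 + 4·10 + 26)/6 = 72/6 = 12
te_F = (8 + 4·12 + 16)/6 = 72/6 = 12
te_G = (8 + 4·12 + 16)/6 = 72/6 = 12
te_H = (1 + 4·3 + 5)/6 = 18/6 = 3
te_I = (2 + 4·3 + 10)/6 = 24/6 = 4

Forward pass:
ES_A = 0; EF_A = 2
ES_B = 0; EF_B = 11
ES_C = 0; EF_C = 4
ES_D = 0; EF_D = 6
ES_E = 0; EF_E = 12
ES_F = max(EF_B=11, EF_C=4) = 11; EF_F = 11+12 = 23
ES_G = max(EF_D=6, EF_E=12) = 12; EF_G = 12+12 = 24
ES_H = 23; EF_H = 23+3 = 26
ES_I = max(EF_A=2, EF_G=24, EF_H=26) = 26; EF_I = 26+4 = 30
Expected project duration μ = 30 days. Critical path: B → F → H → I.

Backward pass:
LF_I = 30; LS_I = 30−4 = 26
LF_H = LS_I = 26; LS_H = 26−3 = 23
LF_G = LS_I = 26; LS_G = 26−12 = 14
LF_F = LS_H = 23; LS_F = 23−12 = 11
LF_E = LS_G = 14; LS_E = 14−12 = 2
LF_D = LS_G = 14; LS_D = 14−6 = 8
LF_C = LS_F = 11; LS_C = 11−4 = 7
LF_B = LS_F = 11; LS_B = 11−11 = 0
LF_A = LS_I = 26; LS_A = 26−2 = 24
Slack_A = LS_A − ES_A = 24 − 0 = 24

24 days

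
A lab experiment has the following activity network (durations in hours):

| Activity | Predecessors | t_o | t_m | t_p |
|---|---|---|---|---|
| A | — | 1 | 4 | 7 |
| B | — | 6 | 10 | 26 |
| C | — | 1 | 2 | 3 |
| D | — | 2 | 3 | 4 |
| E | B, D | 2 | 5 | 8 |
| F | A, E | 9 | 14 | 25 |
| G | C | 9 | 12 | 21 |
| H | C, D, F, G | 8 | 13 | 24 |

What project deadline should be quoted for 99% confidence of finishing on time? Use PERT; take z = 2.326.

57.9 hours

te_A = (1 + 4·4 + 7)/6 = 24/6 = 4; σ²_A = ((7−1)/6)² = 1.000
te_B = (6 + 4·10 + 26)/6 = 72/6 = 12; σ²_B = ((26−6)/6)² = 11.111
te_C = (1 + 4·2 + 3)/6 = 12/6 = 2; σ²_C = ((3−1)/6)² = 0.111
te_D = (2 + 4·3 + 4)/6 = 18/6 = 3; σ²_D = ((4−2)/6)² = 0.111
te_E = (2 + 4·5 + 8)/6 = 30/6 = 5; σ²_E = ((8−2)/6)² = 1.000
te_F = (9 + 4·14 + 25)/6 = 90/6 = 15; σ²_F = ((25−9)/6)² = 7.111
te_G = (9 + 4·12 + 21)/6 = 78/6 = 13; σ²_G = ((21−9)/6)² = 4.000
te_H = (8 + 4·13 + 24)/6 = 84/6 = 14; σ²_H = ((24−8)/6)² = 7.111

Forward pass:
ES_A = 0; EF_A = 4
ES_B = 0; EF_B = 12
ES_C = 0; EF_C = 2
ES_D = 0; EF_D = 3
ES_E = max(EF_B=12, EF_D=3) = 12; EF_E = 12+5 = 17
ES_F = max(EF_A=4, EF_E=17) = 17; EF_F = 17+15 = 32
ES_G = 2; EF_G = 2+13 = 15
ES_H = max(EF_C=2, EF_D=3, EF_F=32, EF_G=15) = 32; EF_H = 32+14 = 46
Expected project duration μ = 46 hours. Critical path: B → E → F → H.

Variance along critical path = 11.111 + 1.000 + 7.111 + 7.111 = 26.333; σ = 5.132 hours.
D = μ + z·σ = 46 + 2.326·5.132 = 57.9 hours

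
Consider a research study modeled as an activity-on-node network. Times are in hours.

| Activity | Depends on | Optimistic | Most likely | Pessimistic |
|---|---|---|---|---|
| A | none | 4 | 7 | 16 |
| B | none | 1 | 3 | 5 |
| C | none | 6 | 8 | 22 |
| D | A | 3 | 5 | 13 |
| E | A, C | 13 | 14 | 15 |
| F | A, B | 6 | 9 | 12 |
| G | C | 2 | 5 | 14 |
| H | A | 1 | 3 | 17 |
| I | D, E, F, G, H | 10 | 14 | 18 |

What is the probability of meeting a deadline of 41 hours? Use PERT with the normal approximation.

te_A = (4 + 4·7 + 16)/6 = 48/6 = 8; σ²_A = ((16−4)/6)² = 4.000
te_B = (1 + 4·3 + 5)/6 = 18/6 = 3; σ²_B = ((5−1)/6)² = 0.444
te_C = (6 + 4·8 + 22)/6 = 60/6 = 10; σ²_C = ((22−6)/6)² = 7.111
te_D = (3 + 4·5 + 13)/6 = 36/6 = 6; σ²_D = ((13−3)/6)² = 2.778
te_E = (13 + 4·14 + 15)/6 = 84/6 = 14; σ²_E = ((15−13)/6)² = 0.111
te_F = (6 + 4·9 + 12)/6 = 54/6 = 9; σ²_F = ((12−6)/6)² = 1.000
te_G = (2 + 4·5 + 14)/6 = 36/6 = 6; σ²_G = ((14−2)/6)² = 4.000
te_H = (1 + 4·3 + 17)/6 = 30/6 = 5; σ²_H = ((17−1)/6)² = 7.111
te_I = (10 + 4·14 + 18)/6 = 84/6 = 14; σ²_I = ((18−10)/6)² = 1.778

Forward pass:
ES_A = 0; EF_A = 8
ES_B = 0; EF_B = 3
ES_C = 0; EF_C = 10
ES_D = 8; EF_D = 8+6 = 14
ES_E = max(EF_A=8, EF_C=10) = 10; EF_E = 10+14 = 24
ES_F = max(EF_A=8, EF_B=3) = 8; EF_F = 8+9 = 17
ES_G = 10; EF_G = 10+6 = 16
ES_H = 8; EF_H = 8+5 = 13
ES_I = max(EF_D=14, EF_E=24, EF_F=17, EF_G=16, EF_H=13) = 24; EF_I = 24+14 = 38
Expected project duration μ = 38 hours. Critical path: C → E → I.

Variance along critical path = 7.111 + 0.111 + 1.778 = 9.000; σ = √9.000 = 3.000 hours.
Z = (41 − 38) / 3.000 = 1.000
P(T ≤ 41) = Φ(1.000) ≈ 0.841

0.841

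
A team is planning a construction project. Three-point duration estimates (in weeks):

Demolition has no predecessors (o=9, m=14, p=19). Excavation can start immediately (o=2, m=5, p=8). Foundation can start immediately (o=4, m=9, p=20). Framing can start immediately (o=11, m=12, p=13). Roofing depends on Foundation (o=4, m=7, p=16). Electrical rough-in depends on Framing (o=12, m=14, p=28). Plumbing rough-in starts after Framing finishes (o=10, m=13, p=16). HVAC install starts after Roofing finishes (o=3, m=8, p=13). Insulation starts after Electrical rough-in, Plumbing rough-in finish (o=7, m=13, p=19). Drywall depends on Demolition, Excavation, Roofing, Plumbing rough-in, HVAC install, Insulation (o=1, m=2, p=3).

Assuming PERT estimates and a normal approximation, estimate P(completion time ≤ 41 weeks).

te_Demolition = (9 + 4·14 + 19)/6 = 84/6 = 14; σ²_Demolition = ((19−9)/6)² = 2.778
te_Excavation = (2 + 4·5 + 8)/6 = 30/6 = 5; σ²_Excavation = ((8−2)/6)² = 1.000
te_Foundation = (4 + 4·9 + 20)/6 = 60/6 = 10; σ²_Foundation = ((20−4)/6)² = 7.111
te_Framing = (11 + 4·12 + 13)/6 = 72/6 = 12; σ²_Framing = ((13−11)/6)² = 0.111
te_Roofing = (4 + 4·7 + 16)/6 = 48/6 = 8; σ²_Roofing = ((16−4)/6)² = 4.000
te_Electrical rough-in = (12 + 4·14 + 28)/6 = 96/6 = 16; σ²_Electrical rough-in = ((28−12)/6)² = 7.111
te_Plumbing rough-in = (10 + 4·13 + 16)/6 = 78/6 = 13; σ²_Plumbing rough-in = ((16−10)/6)² = 1.000
te_HVAC install = (3 + 4·8 + 13)/6 = 48/6 = 8; σ²_HVAC install = ((13−3)/6)² = 2.778
te_Insulation = (7 + 4·13 + 19)/6 = 78/6 = 13; σ²_Insulation = ((19−7)/6)² = 4.000
te_Drywall = (1 + 4·2 + 3)/6 = 12/6 = 2; σ²_Drywall = ((3−1)/6)² = 0.111

Forward pass:
ES_Demolition = 0; EF_Demolition = 14
ES_Excavation = 0; EF_Excavation = 5
ES_Foundation = 0; EF_Foundation = 10
ES_Framing = 0; EF_Framing = 12
ES_Roofing = 10; EF_Roofing = 10+8 = 18
ES_Electrical rough-in = 12; EF_Electrical rough-in = 12+16 = 28
ES_Plumbing rough-in = 12; EF_Plumbing rough-in = 12+13 = 25
ES_HVAC install = 18; EF_HVAC install = 18+8 = 26
ES_Insulation = max(EF_Electrical rough-in=28, EF_Plumbing rough-in=25) = 28; EF_Insulation = 28+13 = 41
ES_Drywall = max(EF_Demolition=14, EF_Excavation=5, EF_Roofing=18, EF_Plumbing rough-in=25, EF_HVAC install=26, EF_Insulation=41) = 41; EF_Drywall = 41+2 = 43
Expected project duration μ = 43 weeks. Critical path: Framing → Electrical rough-in → Insulation → Drywall.

Variance along critical path = 0.111 + 7.111 + 4.000 + 0.111 = 11.333; σ = √11.333 = 3.367 weeks.
Z = (41 − 43) / 3.367 = -0.594
P(T ≤ 41) = Φ(-0.594) ≈ 0.276

0.276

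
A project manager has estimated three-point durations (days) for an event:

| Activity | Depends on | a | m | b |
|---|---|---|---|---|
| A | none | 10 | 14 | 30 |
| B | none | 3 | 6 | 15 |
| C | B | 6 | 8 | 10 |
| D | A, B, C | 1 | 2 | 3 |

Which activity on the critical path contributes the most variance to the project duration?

A

te_A = (10 + 4·14 + 30)/6 = 96/6 = 16; σ²_A = ((30−10)/6)² = 11.111
te_B = (3 + 4·6 + 15)/6 = 42/6 = 7; σ²_B = ((15−3)/6)² = 4.000
te_C = (6 + 4·8 + 10)/6 = 48/6 = 8; σ²_C = ((10−6)/6)² = 0.444
te_D = (1 + 4·2 + 3)/6 = 12/6 = 2; σ²_D = ((3−1)/6)² = 0.111

Forward pass:
ES_A = 0; EF_A = 16
ES_B = 0; EF_B = 7
ES_C = 7; EF_C = 7+8 = 15
ES_D = max(EF_A=16, EF_B=7, EF_C=15) = 16; EF_D = 16+2 = 18
Expected project duration μ = 18 days. Critical path: A → D.

Variances on critical path: σ²_A=11.111, σ²_D=0.111.
Largest is σ²_A = 11.111.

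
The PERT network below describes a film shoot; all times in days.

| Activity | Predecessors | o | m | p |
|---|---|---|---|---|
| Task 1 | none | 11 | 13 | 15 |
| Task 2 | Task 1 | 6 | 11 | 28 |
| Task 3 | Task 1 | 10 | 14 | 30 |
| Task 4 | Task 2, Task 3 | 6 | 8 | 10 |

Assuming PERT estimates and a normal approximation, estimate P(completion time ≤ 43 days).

0.958

te_Task 1 = (11 + 4·13 + 15)/6 = 78/6 = 13; σ²_Task 1 = ((15−11)/6)² = 0.444
te_Task 2 = (6 + 4·11 + 28)/6 = 78/6 = 13; σ²_Task 2 = ((28−6)/6)² = 13.444
te_Task 3 = (10 + 4·14 + 30)/6 = 96/6 = 16; σ²_Task 3 = ((30−10)/6)² = 11.111
te_Task 4 = (6 + 4·8 + 10)/6 = 48/6 = 8; σ²_Task 4 = ((10−6)/6)² = 0.444

Forward pass:
ES_Task 1 = 0; EF_Task 1 = 13
ES_Task 2 = 13; EF_Task 2 = 13+13 = 26
ES_Task 3 = 13; EF_Task 3 = 13+16 = 29
ES_Task 4 = max(EF_Task 2=26, EF_Task 3=29) = 29; EF_Task 4 = 29+8 = 37
Expected project duration μ = 37 days. Critical path: Task 1 → Task 3 → Task 4.

Variance along critical path = 0.444 + 11.111 + 0.444 = 12.000; σ = √12.000 = 3.464 days.
Z = (43 − 37) / 3.464 = 1.732
P(T ≤ 43) = Φ(1.732) ≈ 0.958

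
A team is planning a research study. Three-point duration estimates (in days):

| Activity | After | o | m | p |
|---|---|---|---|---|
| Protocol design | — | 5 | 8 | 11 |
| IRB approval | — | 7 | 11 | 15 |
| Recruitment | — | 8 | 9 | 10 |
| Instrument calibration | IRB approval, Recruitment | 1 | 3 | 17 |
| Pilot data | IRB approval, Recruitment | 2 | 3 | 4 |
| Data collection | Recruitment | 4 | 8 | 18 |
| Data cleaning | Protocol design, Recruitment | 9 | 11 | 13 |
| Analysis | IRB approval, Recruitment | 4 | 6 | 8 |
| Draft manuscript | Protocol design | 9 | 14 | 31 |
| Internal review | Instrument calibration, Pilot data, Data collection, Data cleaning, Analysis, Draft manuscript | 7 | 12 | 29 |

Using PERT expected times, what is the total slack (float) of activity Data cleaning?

te_Protocol design = (5 + 4·8 + 11)/6 = 48/6 = 8
te_IRB approval = (7 + 4·11 + 15)/6 = 66/6 = 11
te_Recruitment = (8 + 4·9 + 10)/6 = 54/6 = 9
te_Instrument calibration = (1 + 4·3 + 17)/6 = 30/6 = 5
te_Pilot data = (2 + 4·3 + 4)/6 = 18/6 = 3
te_Data collection = (4 + 4·8 + 18)/6 = 54/6 = 9
te_Data cleaning = (9 + 4·11 + 13)/6 = 66/6 = 11
te_Analysis = (4 + 4·6 + 8)/6 = 36/6 = 6
te_Draft manuscript = (9 + 4·14 + 31)/6 = 96/6 = 16
te_Internal review = (7 + 4·12 + 29)/6 = 84/6 = 14

Forward pass:
ES_Protocol design = 0; EF_Protocol design = 8
ES_IRB approval = 0; EF_IRB approval = 11
ES_Recruitment = 0; EF_Recruitment = 9
ES_Instrument calibration = max(EF_IRB approval=11, EF_Recruitment=9) = 11; EF_Instrument calibration = 11+5 = 16
ES_Pilot data = max(EF_IRB approval=11, EF_Recruitment=9) = 11; EF_Pilot data = 11+3 = 14
ES_Data collection = 9; EF_Data collection = 9+9 = 18
ES_Data cleaning = max(EF_Protocol design=8, EF_Recruitment=9) = 9; EF_Data cleaning = 9+11 = 20
ES_Analysis = max(EF_IRB approval=11, EF_Recruitment=9) = 11; EF_Analysis = 11+6 = 17
ES_Draft manuscript = 8; EF_Draft manuscript = 8+16 = 24
ES_Internal review = max(EF_Instrument calibration=16, EF_Pilot data=14, EF_Data collection=18, EF_Data cleaning=20, EF_Analysis=17, EF_Draft manuscript=24) = 24; EF_Internal review = 24+14 = 38
Expected project duration μ = 38 days. Critical path: Protocol design → Draft manuscript → Internal review.

Backward pass:
LF_Internal review = 38; LS_Internal review = 38−14 = 24
LF_Draft manuscript = LS_Internal review = 24; LS_Draft manuscript = 24−16 = 8
LF_Analysis = LS_Internal review = 24; LS_Analysis = 24−6 = 18
LF_Data cleaning = LS_Internal review = 24; LS_Data cleaning = 24−11 = 13
LF_Data collection = LS_Internal review = 24; LS_Data collection = 24−9 = 15
LF_Pilot data = LS_Internal review = 24; LS_Pilot data = 24−3 = 21
LF_Instrument calibration = LS_Internal review = 24; LS_Instrument calibration = 24−5 = 19
LF_Recruitment = min(LS_Instrument calibration=19, LS_Pilot data=21, LS_Data collection=15, LS_Data cleaning=13, LS_Analysis=18) = 13; LS_Recruitment = 13−9 = 4
LF_IRB approval = min(LS_Instrument calibration=19, LS_Pilot data=21, LS_Analysis=18) = 18; LS_IRB approval = 18−11 = 7
LF_Protocol design = min(LS_Data cleaning=13, LS_Draft manuscript=8) = 8; LS_Protocol design = 8−8 = 0
Slack_Data cleaning = LS_Data cleaning − ES_Data cleaning = 13 − 9 = 4

4 days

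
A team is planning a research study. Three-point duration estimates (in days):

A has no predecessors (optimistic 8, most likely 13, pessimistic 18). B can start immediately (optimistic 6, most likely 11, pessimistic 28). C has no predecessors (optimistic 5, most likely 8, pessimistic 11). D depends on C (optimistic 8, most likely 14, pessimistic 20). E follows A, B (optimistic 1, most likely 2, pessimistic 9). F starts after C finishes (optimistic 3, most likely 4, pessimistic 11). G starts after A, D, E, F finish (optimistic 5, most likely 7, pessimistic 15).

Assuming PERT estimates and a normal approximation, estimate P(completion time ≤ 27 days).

te_A = (8 + 4·13 + 18)/6 = 78/6 = 13; σ²_A = ((18−8)/6)² = 2.778
te_B = (6 + 4·11 + 28)/6 = 78/6 = 13; σ²_B = ((28−6)/6)² = 13.444
te_C = (5 + 4·8 + 11)/6 = 48/6 = 8; σ²_C = ((11−5)/6)² = 1.000
te_D = (8 + 4·14 + 20)/6 = 84/6 = 14; σ²_D = ((20−8)/6)² = 4.000
te_E = (1 + 4·2 + 9)/6 = 18/6 = 3; σ²_E = ((9−1)/6)² = 1.778
te_F = (3 + 4·4 + 11)/6 = 30/6 = 5; σ²_F = ((11−3)/6)² = 1.778
te_G = (5 + 4·7 + 15)/6 = 48/6 = 8; σ²_G = ((15−5)/6)² = 2.778

Forward pass:
ES_A = 0; EF_A = 13
ES_B = 0; EF_B = 13
ES_C = 0; EF_C = 8
ES_D = 8; EF_D = 8+14 = 22
ES_E = max(EF_A=13, EF_B=13) = 13; EF_E = 13+3 = 16
ES_F = 8; EF_F = 8+5 = 13
ES_G = max(EF_A=13, EF_D=22, EF_E=16, EF_F=13) = 22; EF_G = 22+8 = 30
Expected project duration μ = 30 days. Critical path: C → D → G.

Variance along critical path = 1.000 + 4.000 + 2.778 = 7.778; σ = √7.778 = 2.789 days.
Z = (27 − 30) / 2.789 = -1.076
P(T ≤ 27) = Φ(-1.076) ≈ 0.141

0.141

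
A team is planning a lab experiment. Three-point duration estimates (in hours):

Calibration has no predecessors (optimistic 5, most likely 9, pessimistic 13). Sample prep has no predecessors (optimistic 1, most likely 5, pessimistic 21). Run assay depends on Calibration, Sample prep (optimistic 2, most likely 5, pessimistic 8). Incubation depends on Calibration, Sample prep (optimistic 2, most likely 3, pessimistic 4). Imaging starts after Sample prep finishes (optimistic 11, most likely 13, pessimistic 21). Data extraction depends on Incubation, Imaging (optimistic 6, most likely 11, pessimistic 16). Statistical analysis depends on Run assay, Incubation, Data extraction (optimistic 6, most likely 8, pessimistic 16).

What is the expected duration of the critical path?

te_Calibration = (5 + 4·9 + 13)/6 = 54/6 = 9
te_Sample prep = (1 + 4·5 + 21)/6 = 42/6 = 7
te_Run assay = (2 + 4·5 + 8)/6 = 30/6 = 5
te_Incubation = (2 + 4·3 + 4)/6 = 18/6 = 3
te_Imaging = (11 + 4·13 + 21)/6 = 84/6 = 14
te_Data extraction = (6 + 4·11 + 16)/6 = 66/6 = 11
te_Statistical analysis = (6 + 4·8 + 16)/6 = 54/6 = 9

Forward pass:
ES_Calibration = 0; EF_Calibration = 9
ES_Sample prep = 0; EF_Sample prep = 7
ES_Run assay = max(EF_Calibration=9, EF_Sample prep=7) = 9; EF_Run assay = 9+5 = 14
ES_Incubation = max(EF_Calibration=9, EF_Sample prep=7) = 9; EF_Incubation = 9+3 = 12
ES_Imaging = 7; EF_Imaging = 7+14 = 21
ES_Data extraction = max(EF_Incubation=12, EF_Imaging=21) = 21; EF_Data extraction = 21+11 = 32
ES_Statistical analysis = max(EF_Run assay=14, EF_Incubation=12, EF_Data extraction=32) = 32; EF_Statistical analysis = 32+9 = 41
Expected project duration μ = 41 hours. Critical path: Sample prep → Imaging → Data extraction → Statistical analysis.

41 hours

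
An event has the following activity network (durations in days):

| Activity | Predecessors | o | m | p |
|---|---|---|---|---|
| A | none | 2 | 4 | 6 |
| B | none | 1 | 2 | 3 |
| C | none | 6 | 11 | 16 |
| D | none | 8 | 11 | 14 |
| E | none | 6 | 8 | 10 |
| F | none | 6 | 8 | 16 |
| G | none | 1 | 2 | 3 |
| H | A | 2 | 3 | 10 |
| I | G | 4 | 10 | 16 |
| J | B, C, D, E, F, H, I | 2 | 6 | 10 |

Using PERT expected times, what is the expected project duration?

te_A = (2 + 4·4 + 6)/6 = 24/6 = 4
te_B = (1 + 4·2 + 3)/6 = 12/6 = 2
te_C = (6 + 4·11 + 16)/6 = 66/6 = 11
te_D = (8 + 4·11 + 14)/6 = 66/6 = 11
te_E = (6 + 4·8 + 10)/6 = 48/6 = 8
te_F = (6 + 4·8 + 16)/6 = 54/6 = 9
te_G = (1 + 4·2 + 3)/6 = 12/6 = 2
te_H = (2 + 4·3 + 10)/6 = 24/6 = 4
te_I = (4 + 4·10 + 16)/6 = 60/6 = 10
te_J = (2 + 4·6 + 10)/6 = 36/6 = 6

Forward pass:
ES_A = 0; EF_A = 4
ES_B = 0; EF_B = 2
ES_C = 0; EF_C = 11
ES_D = 0; EF_D = 11
ES_E = 0; EF_E = 8
ES_F = 0; EF_F = 9
ES_G = 0; EF_G = 2
ES_H = 4; EF_H = 4+4 = 8
ES_I = 2; EF_I = 2+10 = 12
ES_J = max(EF_B=2, EF_C=11, EF_D=11, EF_E=8, EF_F=9, EF_H=8, EF_I=12) = 12; EF_J = 12+6 = 18
Expected project duration μ = 18 days. Critical path: G → I → J.

18 days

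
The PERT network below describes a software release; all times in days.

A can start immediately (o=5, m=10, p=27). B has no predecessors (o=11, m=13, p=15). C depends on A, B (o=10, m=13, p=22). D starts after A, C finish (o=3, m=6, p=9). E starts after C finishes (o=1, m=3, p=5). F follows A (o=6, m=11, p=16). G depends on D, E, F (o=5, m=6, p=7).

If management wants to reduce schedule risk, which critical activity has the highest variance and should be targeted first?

C

te_A = (5 + 4·10 + 27)/6 = 72/6 = 12; σ²_A = ((27−5)/6)² = 13.444
te_B = (11 + 4·13 + 15)/6 = 78/6 = 13; σ²_B = ((15−11)/6)² = 0.444
te_C = (10 + 4·13 + 22)/6 = 84/6 = 14; σ²_C = ((22−10)/6)² = 4.000
te_D = (3 + 4·6 + 9)/6 = 36/6 = 6; σ²_D = ((9−3)/6)² = 1.000
te_E = (1 + 4·3 + 5)/6 = 18/6 = 3; σ²_E = ((5−1)/6)² = 0.444
te_F = (6 + 4·11 + 16)/6 = 66/6 = 11; σ²_F = ((16−6)/6)² = 2.778
te_G = (5 + 4·6 + 7)/6 = 36/6 = 6; σ²_G = ((7−5)/6)² = 0.111

Forward pass:
ES_A = 0; EF_A = 12
ES_B = 0; EF_B = 13
ES_C = max(EF_A=12, EF_B=13) = 13; EF_C = 13+14 = 27
ES_D = max(EF_A=12, EF_C=27) = 27; EF_D = 27+6 = 33
ES_E = 27; EF_E = 27+3 = 30
ES_F = 12; EF_F = 12+11 = 23
ES_G = max(EF_D=33, EF_E=30, EF_F=23) = 33; EF_G = 33+6 = 39
Expected project duration μ = 39 days. Critical path: B → C → D → G.

Variances on critical path: σ²_B=0.444, σ²_C=4.000, σ²_D=1.000, σ²_G=0.111.
Largest is σ²_C = 4.000.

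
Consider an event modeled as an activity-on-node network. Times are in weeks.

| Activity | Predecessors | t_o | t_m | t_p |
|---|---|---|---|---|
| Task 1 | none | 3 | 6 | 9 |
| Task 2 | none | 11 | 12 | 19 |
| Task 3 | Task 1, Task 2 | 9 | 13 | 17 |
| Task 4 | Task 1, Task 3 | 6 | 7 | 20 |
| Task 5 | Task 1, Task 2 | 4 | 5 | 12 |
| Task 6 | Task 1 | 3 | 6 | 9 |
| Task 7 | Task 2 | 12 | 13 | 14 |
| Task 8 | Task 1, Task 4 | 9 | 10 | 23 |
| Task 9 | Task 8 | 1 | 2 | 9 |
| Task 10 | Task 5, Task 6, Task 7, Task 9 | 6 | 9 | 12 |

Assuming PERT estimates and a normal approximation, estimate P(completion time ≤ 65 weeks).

0.926

te_Task 1 = (3 + 4·6 + 9)/6 = 36/6 = 6; σ²_Task 1 = ((9−3)/6)² = 1.000
te_Task 2 = (11 + 4·12 + 19)/6 = 78/6 = 13; σ²_Task 2 = ((19−11)/6)² = 1.778
te_Task 3 = (9 + 4·13 + 17)/6 = 78/6 = 13; σ²_Task 3 = ((17−9)/6)² = 1.778
te_Task 4 = (6 + 4·7 + 20)/6 = 54/6 = 9; σ²_Task 4 = ((20−6)/6)² = 5.444
te_Task 5 = (4 + 4·5 + 12)/6 = 36/6 = 6; σ²_Task 5 = ((12−4)/6)² = 1.778
te_Task 6 = (3 + 4·6 + 9)/6 = 36/6 = 6; σ²_Task 6 = ((9−3)/6)² = 1.000
te_Task 7 = (12 + 4·13 + 14)/6 = 78/6 = 13; σ²_Task 7 = ((14−12)/6)² = 0.111
te_Task 8 = (9 + 4·10 + 23)/6 = 72/6 = 12; σ²_Task 8 = ((23−9)/6)² = 5.444
te_Task 9 = (1 + 4·2 + 9)/6 = 18/6 = 3; σ²_Task 9 = ((9−1)/6)² = 1.778
te_Task 10 = (6 + 4·9 + 12)/6 = 54/6 = 9; σ²_Task 10 = ((12−6)/6)² = 1.000

Forward pass:
ES_Task 1 = 0; EF_Task 1 = 6
ES_Task 2 = 0; EF_Task 2 = 13
ES_Task 3 = max(EF_Task 1=6, EF_Task 2=13) = 13; EF_Task 3 = 13+13 = 26
ES_Task 4 = max(EF_Task 1=6, EF_Task 3=26) = 26; EF_Task 4 = 26+9 = 35
ES_Task 5 = max(EF_Task 1=6, EF_Task 2=13) = 13; EF_Task 5 = 13+6 = 19
ES_Task 6 = 6; EF_Task 6 = 6+6 = 12
ES_Task 7 = 13; EF_Task 7 = 13+13 = 26
ES_Task 8 = max(EF_Task 1=6, EF_Task 4=35) = 35; EF_Task 8 = 35+12 = 47
ES_Task 9 = 47; EF_Task 9 = 47+3 = 50
ES_Task 10 = max(EF_Task 5=19, EF_Task 6=12, EF_Task 7=26, EF_Task 9=50) = 50; EF_Task 10 = 50+9 = 59
Expected project duration μ = 59 weeks. Critical path: Task 2 → Task 3 → Task 4 → Task 8 → Task 9 → Task 10.

Variance along critical path = 1.778 + 1.778 + 5.444 + 5.444 + 1.778 + 1.000 = 17.222; σ = √17.222 = 4.150 weeks.
Z = (65 − 59) / 4.150 = 1.446
P(T ≤ 65) = Φ(1.446) ≈ 0.926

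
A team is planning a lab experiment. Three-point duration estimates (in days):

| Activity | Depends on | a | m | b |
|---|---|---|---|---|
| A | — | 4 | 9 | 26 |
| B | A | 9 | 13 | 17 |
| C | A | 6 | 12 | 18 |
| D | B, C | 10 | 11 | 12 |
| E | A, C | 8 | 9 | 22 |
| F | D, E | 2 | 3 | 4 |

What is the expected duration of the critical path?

38 days

te_A = (4 + 4·9 + 26)/6 = 66/6 = 11
te_B = (9 + 4·13 + 17)/6 = 78/6 = 13
te_C = (6 + 4·12 + 18)/6 = 72/6 = 12
te_D = (10 + 4·11 + 12)/6 = 66/6 = 11
te_E = (8 + 4·9 + 22)/6 = 66/6 = 11
te_F = (2 + 4·3 + 4)/6 = 18/6 = 3

Forward pass:
ES_A = 0; EF_A = 11
ES_B = 11; EF_B = 11+13 = 24
ES_C = 11; EF_C = 11+12 = 23
ES_D = max(EF_B=24, EF_C=23) = 24; EF_D = 24+11 = 35
ES_E = max(EF_A=11, EF_C=23) = 23; EF_E = 23+11 = 34
ES_F = max(EF_D=35, EF_E=34) = 35; EF_F = 35+3 = 38
Expected project duration μ = 38 days. Critical path: A → B → D → F.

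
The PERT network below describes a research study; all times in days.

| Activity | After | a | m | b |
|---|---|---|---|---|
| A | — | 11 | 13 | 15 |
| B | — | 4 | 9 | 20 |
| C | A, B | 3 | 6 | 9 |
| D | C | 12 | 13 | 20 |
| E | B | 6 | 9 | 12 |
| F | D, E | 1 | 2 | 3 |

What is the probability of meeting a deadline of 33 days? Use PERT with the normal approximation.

te_A = (11 + 4·13 + 15)/6 = 78/6 = 13; σ²_A = ((15−11)/6)² = 0.444
te_B = (4 + 4·9 + 20)/6 = 60/6 = 10; σ²_B = ((20−4)/6)² = 7.111
te_C = (3 + 4·6 + 9)/6 = 36/6 = 6; σ²_C = ((9−3)/6)² = 1.000
te_D = (12 + 4·13 + 20)/6 = 84/6 = 14; σ²_D = ((20−12)/6)² = 1.778
te_E = (6 + 4·9 + 12)/6 = 54/6 = 9; σ²_E = ((12−6)/6)² = 1.000
te_F = (1 + 4·2 + 3)/6 = 12/6 = 2; σ²_F = ((3−1)/6)² = 0.111

Forward pass:
ES_A = 0; EF_A = 13
ES_B = 0; EF_B = 10
ES_C = max(EF_A=13, EF_B=10) = 13; EF_C = 13+6 = 19
ES_D = 19; EF_D = 19+14 = 33
ES_E = 10; EF_E = 10+9 = 19
ES_F = max(EF_D=33, EF_E=19) = 33; EF_F = 33+2 = 35
Expected project duration μ = 35 days. Critical path: A → C → D → F.

Variance along critical path = 0.444 + 1.000 + 1.778 + 0.111 = 3.333; σ = √3.333 = 1.826 days.
Z = (33 − 35) / 1.826 = -1.095
P(T ≤ 33) = Φ(-1.095) ≈ 0.137

0.137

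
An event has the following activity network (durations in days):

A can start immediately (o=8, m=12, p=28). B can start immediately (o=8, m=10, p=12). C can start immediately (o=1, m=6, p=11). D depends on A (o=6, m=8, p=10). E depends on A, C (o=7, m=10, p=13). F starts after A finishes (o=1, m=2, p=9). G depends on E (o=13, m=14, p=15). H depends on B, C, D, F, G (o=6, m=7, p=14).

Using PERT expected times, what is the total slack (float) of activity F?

21 days

te_A = (8 + 4·12 + 28)/6 = 84/6 = 14
te_B = (8 + 4·10 + 12)/6 = 60/6 = 10
te_C = (1 + 4·6 + 11)/6 = 36/6 = 6
te_D = (6 + 4·8 + 10)/6 = 48/6 = 8
te_E = (7 + 4·10 + 13)/6 = 60/6 = 10
te_F = (1 + 4·2 + 9)/6 = 18/6 = 3
te_G = (13 + 4·14 + 15)/6 = 84/6 = 14
te_H = (6 + 4·7 + 14)/6 = 48/6 = 8

Forward pass:
ES_A = 0; EF_A = 14
ES_B = 0; EF_B = 10
ES_C = 0; EF_C = 6
ES_D = 14; EF_D = 14+8 = 22
ES_E = max(EF_A=14, EF_C=6) = 14; EF_E = 14+10 = 24
ES_F = 14; EF_F = 14+3 = 17
ES_G = 24; EF_G = 24+14 = 38
ES_H = max(EF_B=10, EF_C=6, EF_D=22, EF_F=17, EF_G=38) = 38; EF_H = 38+8 = 46
Expected project duration μ = 46 days. Critical path: A → E → G → H.

Backward pass:
LF_H = 46; LS_H = 46−8 = 38
LF_G = LS_H = 38; LS_G = 38−14 = 24
LF_F = LS_H = 38; LS_F = 38−3 = 35
LF_E = LS_G = 24; LS_E = 24−10 = 14
LF_D = LS_H = 38; LS_D = 38−8 = 30
LF_C = min(LS_E=14, LS_H=38) = 14; LS_C = 14−6 = 8
LF_B = LS_H = 38; LS_B = 38−10 = 28
LF_A = min(LS_D=30, LS_E=14, LS_F=35) = 14; LS_A = 14−14 = 0
Slack_F = LS_F − ES_F = 35 − 14 = 21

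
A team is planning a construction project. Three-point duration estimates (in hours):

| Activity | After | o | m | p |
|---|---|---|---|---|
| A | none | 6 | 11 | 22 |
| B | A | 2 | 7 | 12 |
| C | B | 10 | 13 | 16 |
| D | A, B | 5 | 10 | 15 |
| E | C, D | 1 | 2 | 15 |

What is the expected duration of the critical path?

36 hours

te_A = (6 + 4·11 + 22)/6 = 72/6 = 12
te_B = (2 + 4·7 + 12)/6 = 42/6 = 7
te_C = (10 + 4·13 + 16)/6 = 78/6 = 13
te_D = (5 + 4·10 + 15)/6 = 60/6 = 10
te_E = (1 + 4·2 + 15)/6 = 24/6 = 4

Forward pass:
ES_A = 0; EF_A = 12
ES_B = 12; EF_B = 12+7 = 19
ES_C = 19; EF_C = 19+13 = 32
ES_D = max(EF_A=12, EF_B=19) = 19; EF_D = 19+10 = 29
ES_E = max(EF_C=32, EF_D=29) = 32; EF_E = 32+4 = 36
Expected project duration μ = 36 hours. Critical path: A → B → C → E.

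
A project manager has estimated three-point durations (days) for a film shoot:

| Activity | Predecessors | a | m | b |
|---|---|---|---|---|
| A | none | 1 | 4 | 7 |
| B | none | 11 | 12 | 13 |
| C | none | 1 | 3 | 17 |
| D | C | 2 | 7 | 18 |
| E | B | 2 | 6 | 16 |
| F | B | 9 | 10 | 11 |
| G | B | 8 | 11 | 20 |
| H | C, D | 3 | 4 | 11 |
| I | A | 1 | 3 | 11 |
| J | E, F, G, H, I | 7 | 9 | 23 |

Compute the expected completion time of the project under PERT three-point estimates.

te_A = (1 + 4·4 + 7)/6 = 24/6 = 4
te_B = (11 + 4·12 + 13)/6 = 72/6 = 12
te_C = (1 + 4·3 + 17)/6 = 30/6 = 5
te_D = (2 + 4·7 + 18)/6 = 48/6 = 8
te_E = (2 + 4·6 + 16)/6 = 42/6 = 7
te_F = (9 + 4·10 + 11)/6 = 60/6 = 10
te_G = (8 + 4·11 + 20)/6 = 72/6 = 12
te_H = (3 + 4·4 + 11)/6 = 30/6 = 5
te_I = (1 + 4·3 + 11)/6 = 24/6 = 4
te_J = (7 + 4·9 + 23)/6 = 66/6 = 11

Forward pass:
ES_A = 0; EF_A = 4
ES_B = 0; EF_B = 12
ES_C = 0; EF_C = 5
ES_D = 5; EF_D = 5+8 = 13
ES_E = 12; EF_E = 12+7 = 19
ES_F = 12; EF_F = 12+10 = 22
ES_G = 12; EF_G = 12+12 = 24
ES_H = max(EF_C=5, EF_D=13) = 13; EF_H = 13+5 = 18
ES_I = 4; EF_I = 4+4 = 8
ES_J = max(EF_E=19, EF_F=22, EF_G=24, EF_H=18, EF_I=8) = 24; EF_J = 24+11 = 35
Expected project duration μ = 35 days. Critical path: B → G → J.

35 days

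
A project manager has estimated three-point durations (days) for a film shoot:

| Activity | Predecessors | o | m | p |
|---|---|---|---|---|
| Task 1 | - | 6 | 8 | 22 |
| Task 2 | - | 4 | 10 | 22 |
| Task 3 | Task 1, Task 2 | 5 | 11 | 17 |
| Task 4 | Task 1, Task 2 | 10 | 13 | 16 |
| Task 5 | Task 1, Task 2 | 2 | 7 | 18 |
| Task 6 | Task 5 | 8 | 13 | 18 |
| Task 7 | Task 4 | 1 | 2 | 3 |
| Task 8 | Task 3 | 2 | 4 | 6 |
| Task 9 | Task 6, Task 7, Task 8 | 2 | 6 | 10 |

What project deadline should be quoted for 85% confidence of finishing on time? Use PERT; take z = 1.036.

te_Task 1 = (6 + 4·8 + 22)/6 = 60/6 = 10; σ²_Task 1 = ((22−6)/6)² = 7.111
te_Task 2 = (4 + 4·10 + 22)/6 = 66/6 = 11; σ²_Task 2 = ((22−4)/6)² = 9.000
te_Task 3 = (5 + 4·11 + 17)/6 = 66/6 = 11; σ²_Task 3 = ((17−5)/6)² = 4.000
te_Task 4 = (10 + 4·13 + 16)/6 = 78/6 = 13; σ²_Task 4 = ((16−10)/6)² = 1.000
te_Task 5 = (2 + 4·7 + 18)/6 = 48/6 = 8; σ²_Task 5 = ((18−2)/6)² = 7.111
te_Task 6 = (8 + 4·13 + 18)/6 = 78/6 = 13; σ²_Task 6 = ((18−8)/6)² = 2.778
te_Task 7 = (1 + 4·2 + 3)/6 = 12/6 = 2; σ²_Task 7 = ((3−1)/6)² = 0.111
te_Task 8 = (2 + 4·4 + 6)/6 = 24/6 = 4; σ²_Task 8 = ((6−2)/6)² = 0.444
te_Task 9 = (2 + 4·6 + 10)/6 = 36/6 = 6; σ²_Task 9 = ((10−2)/6)² = 1.778

Forward pass:
ES_Task 1 = 0; EF_Task 1 = 10
ES_Task 2 = 0; EF_Task 2 = 11
ES_Task 3 = max(EF_Task 1=10, EF_Task 2=11) = 11; EF_Task 3 = 11+11 = 22
ES_Task 4 = max(EF_Task 1=10, EF_Task 2=11) = 11; EF_Task 4 = 11+13 = 24
ES_Task 5 = max(EF_Task 1=10, EF_Task 2=11) = 11; EF_Task 5 = 11+8 = 19
ES_Task 6 = 19; EF_Task 6 = 19+13 = 32
ES_Task 7 = 24; EF_Task 7 = 24+2 = 26
ES_Task 8 = 22; EF_Task 8 = 22+4 = 26
ES_Task 9 = max(EF_Task 6=32, EF_Task 7=26, EF_Task 8=26) = 32; EF_Task 9 = 32+6 = 38
Expected project duration μ = 38 days. Critical path: Task 2 → Task 5 → Task 6 → Task 9.

Variance along critical path = 9.000 + 7.111 + 2.778 + 1.778 = 20.667; σ = 4.546 days.
D = μ + z·σ = 38 + 1.036·4.546 = 42.7 days

42.7 days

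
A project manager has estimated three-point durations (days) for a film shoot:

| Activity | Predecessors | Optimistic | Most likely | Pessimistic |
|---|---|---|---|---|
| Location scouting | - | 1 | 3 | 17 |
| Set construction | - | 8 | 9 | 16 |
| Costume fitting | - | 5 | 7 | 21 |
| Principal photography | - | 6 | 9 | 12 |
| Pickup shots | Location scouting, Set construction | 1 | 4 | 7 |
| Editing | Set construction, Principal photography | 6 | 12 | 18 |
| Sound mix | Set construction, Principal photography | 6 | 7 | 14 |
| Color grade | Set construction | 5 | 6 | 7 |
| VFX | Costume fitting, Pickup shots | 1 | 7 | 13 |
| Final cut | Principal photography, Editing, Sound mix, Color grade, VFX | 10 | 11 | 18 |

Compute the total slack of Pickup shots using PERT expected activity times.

te_Location scouting = (1 + 4·3 + 17)/6 = 30/6 = 5
te_Set construction = (8 + 4·9 + 16)/6 = 60/6 = 10
te_Costume fitting = (5 + 4·7 + 21)/6 = 54/6 = 9
te_Principal photography = (6 + 4·9 + 12)/6 = 54/6 = 9
te_Pickup shots = (1 + 4·4 + 7)/6 = 24/6 = 4
te_Editing = (6 + 4·12 + 18)/6 = 72/6 = 12
te_Sound mix = (6 + 4·7 + 14)/6 = 48/6 = 8
te_Color grade = (5 + 4·6 + 7)/6 = 36/6 = 6
te_VFX = (1 + 4·7 + 13)/6 = 42/6 = 7
te_Final cut = (10 + 4·11 + 18)/6 = 72/6 = 12

Forward pass:
ES_Location scouting = 0; EF_Location scouting = 5
ES_Set construction = 0; EF_Set construction = 10
ES_Costume fitting = 0; EF_Costume fitting = 9
ES_Principal photography = 0; EF_Principal photography = 9
ES_Pickup shots = max(EF_Location scouting=5, EF_Set construction=10) = 10; EF_Pickup shots = 10+4 = 14
ES_Editing = max(EF_Set construction=10, EF_Principal photography=9) = 10; EF_Editing = 10+12 = 22
ES_Sound mix = max(EF_Set construction=10, EF_Principal photography=9) = 10; EF_Sound mix = 10+8 = 18
ES_Color grade = 10; EF_Color grade = 10+6 = 16
ES_VFX = max(EF_Costume fitting=9, EF_Pickup shots=14) = 14; EF_VFX = 14+7 = 21
ES_Final cut = max(EF_Principal photography=9, EF_Editing=22, EF_Sound mix=18, EF_Color grade=16, EF_VFX=21) = 22; EF_Final cut = 22+12 = 34
Expected project duration μ = 34 days. Critical path: Set construction → Editing → Final cut.

Backward pass:
LF_Final cut = 34; LS_Final cut = 34−12 = 22
LF_VFX = LS_Final cut = 22; LS_VFX = 22−7 = 15
LF_Color grade = LS_Final cut = 22; LS_Color grade = 22−6 = 16
LF_Sound mix = LS_Final cut = 22; LS_Sound mix = 22−8 = 14
LF_Editing = LS_Final cut = 22; LS_Editing = 22−12 = 10
LF_Pickup shots = LS_VFX = 15; LS_Pickup shots = 15−4 = 11
LF_Principal photography = min(LS_Editing=10, LS_Sound mix=14, LS_Final cut=22) = 10; LS_Principal photography = 10−9 = 1
LF_Costume fitting = LS_VFX = 15; LS_Costume fitting = 15−9 = 6
LF_Set construction = min(LS_Pickup shots=11, LS_Editing=10, LS_Sound mix=14, LS_Color grade=16) = 10; LS_Set construction = 10−10 = 0
LF_Location scouting = LS_Pickup shots = 11; LS_Location scouting = 11−5 = 6
Slack_Pickup shots = LS_Pickup shots − ES_Pickup shots = 11 − 10 = 1

1 days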